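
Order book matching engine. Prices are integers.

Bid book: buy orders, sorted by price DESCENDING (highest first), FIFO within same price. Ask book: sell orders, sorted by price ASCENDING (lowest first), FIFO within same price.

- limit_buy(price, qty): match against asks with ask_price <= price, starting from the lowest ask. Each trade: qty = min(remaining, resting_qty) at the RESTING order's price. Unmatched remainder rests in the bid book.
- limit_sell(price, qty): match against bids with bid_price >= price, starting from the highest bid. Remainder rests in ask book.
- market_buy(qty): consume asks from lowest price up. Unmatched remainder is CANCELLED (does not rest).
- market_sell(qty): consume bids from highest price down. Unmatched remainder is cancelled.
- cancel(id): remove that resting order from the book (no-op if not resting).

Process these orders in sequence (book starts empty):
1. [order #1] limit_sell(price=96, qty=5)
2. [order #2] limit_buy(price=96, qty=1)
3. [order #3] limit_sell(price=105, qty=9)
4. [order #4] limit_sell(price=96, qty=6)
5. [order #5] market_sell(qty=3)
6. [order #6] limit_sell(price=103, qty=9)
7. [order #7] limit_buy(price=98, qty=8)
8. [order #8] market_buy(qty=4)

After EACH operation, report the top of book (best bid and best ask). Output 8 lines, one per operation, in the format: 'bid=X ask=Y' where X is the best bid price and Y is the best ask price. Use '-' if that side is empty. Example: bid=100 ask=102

Answer: bid=- ask=96
bid=- ask=96
bid=- ask=96
bid=- ask=96
bid=- ask=96
bid=- ask=96
bid=- ask=96
bid=- ask=103

Derivation:
After op 1 [order #1] limit_sell(price=96, qty=5): fills=none; bids=[-] asks=[#1:5@96]
After op 2 [order #2] limit_buy(price=96, qty=1): fills=#2x#1:1@96; bids=[-] asks=[#1:4@96]
After op 3 [order #3] limit_sell(price=105, qty=9): fills=none; bids=[-] asks=[#1:4@96 #3:9@105]
After op 4 [order #4] limit_sell(price=96, qty=6): fills=none; bids=[-] asks=[#1:4@96 #4:6@96 #3:9@105]
After op 5 [order #5] market_sell(qty=3): fills=none; bids=[-] asks=[#1:4@96 #4:6@96 #3:9@105]
After op 6 [order #6] limit_sell(price=103, qty=9): fills=none; bids=[-] asks=[#1:4@96 #4:6@96 #6:9@103 #3:9@105]
After op 7 [order #7] limit_buy(price=98, qty=8): fills=#7x#1:4@96 #7x#4:4@96; bids=[-] asks=[#4:2@96 #6:9@103 #3:9@105]
After op 8 [order #8] market_buy(qty=4): fills=#8x#4:2@96 #8x#6:2@103; bids=[-] asks=[#6:7@103 #3:9@105]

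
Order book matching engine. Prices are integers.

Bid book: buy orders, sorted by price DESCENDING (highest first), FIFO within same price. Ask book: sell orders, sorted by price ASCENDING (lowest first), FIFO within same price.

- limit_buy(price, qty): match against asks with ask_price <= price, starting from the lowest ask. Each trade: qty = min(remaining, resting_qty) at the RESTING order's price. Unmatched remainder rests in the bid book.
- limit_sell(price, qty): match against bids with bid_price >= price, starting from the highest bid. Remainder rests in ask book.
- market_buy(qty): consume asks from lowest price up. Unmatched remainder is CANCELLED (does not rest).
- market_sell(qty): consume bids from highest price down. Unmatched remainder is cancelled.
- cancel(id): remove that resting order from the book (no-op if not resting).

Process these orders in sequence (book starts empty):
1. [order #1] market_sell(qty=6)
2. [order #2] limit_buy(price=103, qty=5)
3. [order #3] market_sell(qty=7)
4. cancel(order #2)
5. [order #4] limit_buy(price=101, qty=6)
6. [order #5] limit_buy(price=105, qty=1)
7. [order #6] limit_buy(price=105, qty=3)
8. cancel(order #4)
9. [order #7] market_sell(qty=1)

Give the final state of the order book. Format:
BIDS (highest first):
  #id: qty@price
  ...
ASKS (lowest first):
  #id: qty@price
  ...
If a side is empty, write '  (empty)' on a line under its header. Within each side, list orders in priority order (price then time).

Answer: BIDS (highest first):
  #6: 3@105
ASKS (lowest first):
  (empty)

Derivation:
After op 1 [order #1] market_sell(qty=6): fills=none; bids=[-] asks=[-]
After op 2 [order #2] limit_buy(price=103, qty=5): fills=none; bids=[#2:5@103] asks=[-]
After op 3 [order #3] market_sell(qty=7): fills=#2x#3:5@103; bids=[-] asks=[-]
After op 4 cancel(order #2): fills=none; bids=[-] asks=[-]
After op 5 [order #4] limit_buy(price=101, qty=6): fills=none; bids=[#4:6@101] asks=[-]
After op 6 [order #5] limit_buy(price=105, qty=1): fills=none; bids=[#5:1@105 #4:6@101] asks=[-]
After op 7 [order #6] limit_buy(price=105, qty=3): fills=none; bids=[#5:1@105 #6:3@105 #4:6@101] asks=[-]
After op 8 cancel(order #4): fills=none; bids=[#5:1@105 #6:3@105] asks=[-]
After op 9 [order #7] market_sell(qty=1): fills=#5x#7:1@105; bids=[#6:3@105] asks=[-]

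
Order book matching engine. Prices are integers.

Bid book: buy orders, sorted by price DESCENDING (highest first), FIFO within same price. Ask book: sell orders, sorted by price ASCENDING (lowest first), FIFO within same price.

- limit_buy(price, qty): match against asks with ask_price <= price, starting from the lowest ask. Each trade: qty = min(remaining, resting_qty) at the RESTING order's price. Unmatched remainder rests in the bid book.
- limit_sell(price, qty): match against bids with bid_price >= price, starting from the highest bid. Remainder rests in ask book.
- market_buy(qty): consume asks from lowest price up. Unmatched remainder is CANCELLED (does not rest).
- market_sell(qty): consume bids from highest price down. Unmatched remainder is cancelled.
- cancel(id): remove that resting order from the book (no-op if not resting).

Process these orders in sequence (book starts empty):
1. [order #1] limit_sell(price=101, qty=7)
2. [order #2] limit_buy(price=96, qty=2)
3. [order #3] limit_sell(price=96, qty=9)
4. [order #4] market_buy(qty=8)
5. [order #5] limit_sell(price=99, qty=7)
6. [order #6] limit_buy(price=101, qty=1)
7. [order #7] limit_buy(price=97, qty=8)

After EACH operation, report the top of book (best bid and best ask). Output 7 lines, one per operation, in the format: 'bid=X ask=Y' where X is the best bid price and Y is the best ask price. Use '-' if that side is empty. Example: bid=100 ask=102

After op 1 [order #1] limit_sell(price=101, qty=7): fills=none; bids=[-] asks=[#1:7@101]
After op 2 [order #2] limit_buy(price=96, qty=2): fills=none; bids=[#2:2@96] asks=[#1:7@101]
After op 3 [order #3] limit_sell(price=96, qty=9): fills=#2x#3:2@96; bids=[-] asks=[#3:7@96 #1:7@101]
After op 4 [order #4] market_buy(qty=8): fills=#4x#3:7@96 #4x#1:1@101; bids=[-] asks=[#1:6@101]
After op 5 [order #5] limit_sell(price=99, qty=7): fills=none; bids=[-] asks=[#5:7@99 #1:6@101]
After op 6 [order #6] limit_buy(price=101, qty=1): fills=#6x#5:1@99; bids=[-] asks=[#5:6@99 #1:6@101]
After op 7 [order #7] limit_buy(price=97, qty=8): fills=none; bids=[#7:8@97] asks=[#5:6@99 #1:6@101]

Answer: bid=- ask=101
bid=96 ask=101
bid=- ask=96
bid=- ask=101
bid=- ask=99
bid=- ask=99
bid=97 ask=99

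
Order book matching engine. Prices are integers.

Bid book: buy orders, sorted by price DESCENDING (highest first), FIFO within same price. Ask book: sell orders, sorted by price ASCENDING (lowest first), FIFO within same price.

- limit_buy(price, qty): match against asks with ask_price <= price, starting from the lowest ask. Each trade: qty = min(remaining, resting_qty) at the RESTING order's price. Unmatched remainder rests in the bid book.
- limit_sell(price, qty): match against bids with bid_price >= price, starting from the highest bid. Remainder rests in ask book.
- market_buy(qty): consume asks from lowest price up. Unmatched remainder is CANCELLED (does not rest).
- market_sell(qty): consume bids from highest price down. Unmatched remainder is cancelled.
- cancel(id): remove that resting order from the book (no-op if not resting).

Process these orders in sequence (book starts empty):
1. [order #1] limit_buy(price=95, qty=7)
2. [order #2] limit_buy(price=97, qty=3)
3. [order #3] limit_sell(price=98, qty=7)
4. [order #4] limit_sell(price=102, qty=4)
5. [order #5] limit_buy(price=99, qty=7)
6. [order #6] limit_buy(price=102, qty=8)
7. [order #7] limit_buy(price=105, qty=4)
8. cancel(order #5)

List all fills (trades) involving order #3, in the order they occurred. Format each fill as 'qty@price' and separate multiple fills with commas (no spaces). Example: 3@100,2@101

Answer: 7@98

Derivation:
After op 1 [order #1] limit_buy(price=95, qty=7): fills=none; bids=[#1:7@95] asks=[-]
After op 2 [order #2] limit_buy(price=97, qty=3): fills=none; bids=[#2:3@97 #1:7@95] asks=[-]
After op 3 [order #3] limit_sell(price=98, qty=7): fills=none; bids=[#2:3@97 #1:7@95] asks=[#3:7@98]
After op 4 [order #4] limit_sell(price=102, qty=4): fills=none; bids=[#2:3@97 #1:7@95] asks=[#3:7@98 #4:4@102]
After op 5 [order #5] limit_buy(price=99, qty=7): fills=#5x#3:7@98; bids=[#2:3@97 #1:7@95] asks=[#4:4@102]
After op 6 [order #6] limit_buy(price=102, qty=8): fills=#6x#4:4@102; bids=[#6:4@102 #2:3@97 #1:7@95] asks=[-]
After op 7 [order #7] limit_buy(price=105, qty=4): fills=none; bids=[#7:4@105 #6:4@102 #2:3@97 #1:7@95] asks=[-]
After op 8 cancel(order #5): fills=none; bids=[#7:4@105 #6:4@102 #2:3@97 #1:7@95] asks=[-]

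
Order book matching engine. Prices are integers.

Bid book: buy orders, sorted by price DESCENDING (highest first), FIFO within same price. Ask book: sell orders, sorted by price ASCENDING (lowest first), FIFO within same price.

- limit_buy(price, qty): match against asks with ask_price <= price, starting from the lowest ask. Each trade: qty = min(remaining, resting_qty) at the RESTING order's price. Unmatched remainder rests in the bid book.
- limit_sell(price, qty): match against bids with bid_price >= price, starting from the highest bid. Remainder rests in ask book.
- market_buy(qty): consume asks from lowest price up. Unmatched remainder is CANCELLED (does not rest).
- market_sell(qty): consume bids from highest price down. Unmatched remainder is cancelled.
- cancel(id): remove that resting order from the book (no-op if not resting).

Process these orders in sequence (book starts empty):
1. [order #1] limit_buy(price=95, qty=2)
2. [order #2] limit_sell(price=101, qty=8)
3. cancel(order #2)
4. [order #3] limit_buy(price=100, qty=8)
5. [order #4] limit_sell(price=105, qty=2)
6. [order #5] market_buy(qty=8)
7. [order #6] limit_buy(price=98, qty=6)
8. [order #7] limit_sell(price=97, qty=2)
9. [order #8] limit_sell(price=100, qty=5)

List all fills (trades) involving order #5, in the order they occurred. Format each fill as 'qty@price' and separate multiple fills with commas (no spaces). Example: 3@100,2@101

Answer: 2@105

Derivation:
After op 1 [order #1] limit_buy(price=95, qty=2): fills=none; bids=[#1:2@95] asks=[-]
After op 2 [order #2] limit_sell(price=101, qty=8): fills=none; bids=[#1:2@95] asks=[#2:8@101]
After op 3 cancel(order #2): fills=none; bids=[#1:2@95] asks=[-]
After op 4 [order #3] limit_buy(price=100, qty=8): fills=none; bids=[#3:8@100 #1:2@95] asks=[-]
After op 5 [order #4] limit_sell(price=105, qty=2): fills=none; bids=[#3:8@100 #1:2@95] asks=[#4:2@105]
After op 6 [order #5] market_buy(qty=8): fills=#5x#4:2@105; bids=[#3:8@100 #1:2@95] asks=[-]
After op 7 [order #6] limit_buy(price=98, qty=6): fills=none; bids=[#3:8@100 #6:6@98 #1:2@95] asks=[-]
After op 8 [order #7] limit_sell(price=97, qty=2): fills=#3x#7:2@100; bids=[#3:6@100 #6:6@98 #1:2@95] asks=[-]
After op 9 [order #8] limit_sell(price=100, qty=5): fills=#3x#8:5@100; bids=[#3:1@100 #6:6@98 #1:2@95] asks=[-]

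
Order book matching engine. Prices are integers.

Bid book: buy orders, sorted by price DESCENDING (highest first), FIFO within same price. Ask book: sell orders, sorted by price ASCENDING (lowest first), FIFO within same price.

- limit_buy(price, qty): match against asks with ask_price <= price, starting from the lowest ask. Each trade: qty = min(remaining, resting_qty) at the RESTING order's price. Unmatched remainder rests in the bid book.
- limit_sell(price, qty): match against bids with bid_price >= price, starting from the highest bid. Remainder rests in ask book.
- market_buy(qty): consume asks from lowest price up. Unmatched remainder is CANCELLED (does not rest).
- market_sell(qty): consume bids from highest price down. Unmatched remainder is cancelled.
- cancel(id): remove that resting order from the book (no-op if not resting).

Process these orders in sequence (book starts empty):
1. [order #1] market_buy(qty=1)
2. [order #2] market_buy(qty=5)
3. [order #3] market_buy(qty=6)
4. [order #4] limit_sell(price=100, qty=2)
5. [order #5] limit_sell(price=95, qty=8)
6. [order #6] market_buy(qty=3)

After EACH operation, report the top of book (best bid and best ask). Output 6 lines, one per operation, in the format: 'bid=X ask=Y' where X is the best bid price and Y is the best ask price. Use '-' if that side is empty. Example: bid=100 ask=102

Answer: bid=- ask=-
bid=- ask=-
bid=- ask=-
bid=- ask=100
bid=- ask=95
bid=- ask=95

Derivation:
After op 1 [order #1] market_buy(qty=1): fills=none; bids=[-] asks=[-]
After op 2 [order #2] market_buy(qty=5): fills=none; bids=[-] asks=[-]
After op 3 [order #3] market_buy(qty=6): fills=none; bids=[-] asks=[-]
After op 4 [order #4] limit_sell(price=100, qty=2): fills=none; bids=[-] asks=[#4:2@100]
After op 5 [order #5] limit_sell(price=95, qty=8): fills=none; bids=[-] asks=[#5:8@95 #4:2@100]
After op 6 [order #6] market_buy(qty=3): fills=#6x#5:3@95; bids=[-] asks=[#5:5@95 #4:2@100]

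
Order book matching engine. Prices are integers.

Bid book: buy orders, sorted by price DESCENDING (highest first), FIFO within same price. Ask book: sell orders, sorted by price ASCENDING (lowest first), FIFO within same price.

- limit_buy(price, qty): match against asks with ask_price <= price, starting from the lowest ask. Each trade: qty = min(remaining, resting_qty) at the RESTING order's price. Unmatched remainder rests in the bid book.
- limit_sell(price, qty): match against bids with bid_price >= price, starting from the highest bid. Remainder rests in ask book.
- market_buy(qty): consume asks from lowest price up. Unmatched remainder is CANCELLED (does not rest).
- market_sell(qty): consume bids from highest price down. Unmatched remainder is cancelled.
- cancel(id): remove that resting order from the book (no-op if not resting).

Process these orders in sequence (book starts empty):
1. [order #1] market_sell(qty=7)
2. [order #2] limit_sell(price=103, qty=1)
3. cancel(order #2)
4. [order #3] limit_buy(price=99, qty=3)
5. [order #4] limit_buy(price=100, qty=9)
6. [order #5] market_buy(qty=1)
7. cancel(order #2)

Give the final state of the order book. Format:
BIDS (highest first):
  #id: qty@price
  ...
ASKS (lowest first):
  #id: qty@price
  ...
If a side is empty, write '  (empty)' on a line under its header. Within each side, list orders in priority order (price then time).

Answer: BIDS (highest first):
  #4: 9@100
  #3: 3@99
ASKS (lowest first):
  (empty)

Derivation:
After op 1 [order #1] market_sell(qty=7): fills=none; bids=[-] asks=[-]
After op 2 [order #2] limit_sell(price=103, qty=1): fills=none; bids=[-] asks=[#2:1@103]
After op 3 cancel(order #2): fills=none; bids=[-] asks=[-]
After op 4 [order #3] limit_buy(price=99, qty=3): fills=none; bids=[#3:3@99] asks=[-]
After op 5 [order #4] limit_buy(price=100, qty=9): fills=none; bids=[#4:9@100 #3:3@99] asks=[-]
After op 6 [order #5] market_buy(qty=1): fills=none; bids=[#4:9@100 #3:3@99] asks=[-]
After op 7 cancel(order #2): fills=none; bids=[#4:9@100 #3:3@99] asks=[-]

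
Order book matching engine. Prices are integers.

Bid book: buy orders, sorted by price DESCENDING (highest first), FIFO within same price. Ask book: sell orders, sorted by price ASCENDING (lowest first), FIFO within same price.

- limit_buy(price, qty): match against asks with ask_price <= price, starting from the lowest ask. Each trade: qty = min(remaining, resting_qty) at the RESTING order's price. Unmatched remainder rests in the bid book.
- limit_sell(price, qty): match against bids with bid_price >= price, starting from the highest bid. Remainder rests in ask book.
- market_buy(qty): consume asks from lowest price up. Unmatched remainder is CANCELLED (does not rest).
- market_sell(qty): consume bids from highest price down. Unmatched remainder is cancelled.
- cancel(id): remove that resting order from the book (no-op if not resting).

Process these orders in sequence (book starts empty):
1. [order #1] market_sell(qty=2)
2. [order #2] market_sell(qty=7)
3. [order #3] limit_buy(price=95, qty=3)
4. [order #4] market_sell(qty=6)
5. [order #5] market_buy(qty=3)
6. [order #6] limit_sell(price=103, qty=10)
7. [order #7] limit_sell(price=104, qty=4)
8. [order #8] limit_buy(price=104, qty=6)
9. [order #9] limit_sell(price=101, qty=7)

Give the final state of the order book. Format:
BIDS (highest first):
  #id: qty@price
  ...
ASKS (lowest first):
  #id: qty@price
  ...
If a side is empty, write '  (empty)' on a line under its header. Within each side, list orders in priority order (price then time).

After op 1 [order #1] market_sell(qty=2): fills=none; bids=[-] asks=[-]
After op 2 [order #2] market_sell(qty=7): fills=none; bids=[-] asks=[-]
After op 3 [order #3] limit_buy(price=95, qty=3): fills=none; bids=[#3:3@95] asks=[-]
After op 4 [order #4] market_sell(qty=6): fills=#3x#4:3@95; bids=[-] asks=[-]
After op 5 [order #5] market_buy(qty=3): fills=none; bids=[-] asks=[-]
After op 6 [order #6] limit_sell(price=103, qty=10): fills=none; bids=[-] asks=[#6:10@103]
After op 7 [order #7] limit_sell(price=104, qty=4): fills=none; bids=[-] asks=[#6:10@103 #7:4@104]
After op 8 [order #8] limit_buy(price=104, qty=6): fills=#8x#6:6@103; bids=[-] asks=[#6:4@103 #7:4@104]
After op 9 [order #9] limit_sell(price=101, qty=7): fills=none; bids=[-] asks=[#9:7@101 #6:4@103 #7:4@104]

Answer: BIDS (highest first):
  (empty)
ASKS (lowest first):
  #9: 7@101
  #6: 4@103
  #7: 4@104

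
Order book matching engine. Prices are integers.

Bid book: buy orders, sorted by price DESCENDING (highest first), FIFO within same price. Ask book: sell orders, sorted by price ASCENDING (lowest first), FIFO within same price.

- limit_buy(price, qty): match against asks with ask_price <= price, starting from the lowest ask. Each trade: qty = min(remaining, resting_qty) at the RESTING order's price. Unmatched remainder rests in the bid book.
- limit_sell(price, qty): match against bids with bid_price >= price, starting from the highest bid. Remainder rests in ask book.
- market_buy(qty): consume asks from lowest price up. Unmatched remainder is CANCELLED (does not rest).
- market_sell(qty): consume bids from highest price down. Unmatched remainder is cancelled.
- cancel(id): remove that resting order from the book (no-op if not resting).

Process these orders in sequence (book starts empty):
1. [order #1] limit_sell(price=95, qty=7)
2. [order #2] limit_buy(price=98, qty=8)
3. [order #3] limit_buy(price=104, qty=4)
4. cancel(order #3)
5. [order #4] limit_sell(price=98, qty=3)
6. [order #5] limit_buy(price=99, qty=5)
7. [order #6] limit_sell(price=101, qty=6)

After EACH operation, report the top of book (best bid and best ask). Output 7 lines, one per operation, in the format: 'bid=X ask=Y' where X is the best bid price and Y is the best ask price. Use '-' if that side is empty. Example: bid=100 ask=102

Answer: bid=- ask=95
bid=98 ask=-
bid=104 ask=-
bid=98 ask=-
bid=- ask=98
bid=99 ask=-
bid=99 ask=101

Derivation:
After op 1 [order #1] limit_sell(price=95, qty=7): fills=none; bids=[-] asks=[#1:7@95]
After op 2 [order #2] limit_buy(price=98, qty=8): fills=#2x#1:7@95; bids=[#2:1@98] asks=[-]
After op 3 [order #3] limit_buy(price=104, qty=4): fills=none; bids=[#3:4@104 #2:1@98] asks=[-]
After op 4 cancel(order #3): fills=none; bids=[#2:1@98] asks=[-]
After op 5 [order #4] limit_sell(price=98, qty=3): fills=#2x#4:1@98; bids=[-] asks=[#4:2@98]
After op 6 [order #5] limit_buy(price=99, qty=5): fills=#5x#4:2@98; bids=[#5:3@99] asks=[-]
After op 7 [order #6] limit_sell(price=101, qty=6): fills=none; bids=[#5:3@99] asks=[#6:6@101]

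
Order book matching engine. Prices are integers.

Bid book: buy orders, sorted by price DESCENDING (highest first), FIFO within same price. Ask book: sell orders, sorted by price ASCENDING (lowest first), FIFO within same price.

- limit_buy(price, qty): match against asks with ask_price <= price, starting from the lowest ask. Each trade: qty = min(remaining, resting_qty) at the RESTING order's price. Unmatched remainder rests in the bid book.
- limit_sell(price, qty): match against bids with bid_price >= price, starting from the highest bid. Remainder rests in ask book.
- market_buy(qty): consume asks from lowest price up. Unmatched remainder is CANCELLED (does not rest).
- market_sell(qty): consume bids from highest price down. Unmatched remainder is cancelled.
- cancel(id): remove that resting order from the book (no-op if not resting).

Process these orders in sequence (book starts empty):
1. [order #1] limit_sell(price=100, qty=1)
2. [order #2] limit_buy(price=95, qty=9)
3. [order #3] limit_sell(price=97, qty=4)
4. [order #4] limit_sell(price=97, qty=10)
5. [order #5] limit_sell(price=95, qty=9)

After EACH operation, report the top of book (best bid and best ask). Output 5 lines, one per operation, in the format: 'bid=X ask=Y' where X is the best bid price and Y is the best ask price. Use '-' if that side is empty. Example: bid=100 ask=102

After op 1 [order #1] limit_sell(price=100, qty=1): fills=none; bids=[-] asks=[#1:1@100]
After op 2 [order #2] limit_buy(price=95, qty=9): fills=none; bids=[#2:9@95] asks=[#1:1@100]
After op 3 [order #3] limit_sell(price=97, qty=4): fills=none; bids=[#2:9@95] asks=[#3:4@97 #1:1@100]
After op 4 [order #4] limit_sell(price=97, qty=10): fills=none; bids=[#2:9@95] asks=[#3:4@97 #4:10@97 #1:1@100]
After op 5 [order #5] limit_sell(price=95, qty=9): fills=#2x#5:9@95; bids=[-] asks=[#3:4@97 #4:10@97 #1:1@100]

Answer: bid=- ask=100
bid=95 ask=100
bid=95 ask=97
bid=95 ask=97
bid=- ask=97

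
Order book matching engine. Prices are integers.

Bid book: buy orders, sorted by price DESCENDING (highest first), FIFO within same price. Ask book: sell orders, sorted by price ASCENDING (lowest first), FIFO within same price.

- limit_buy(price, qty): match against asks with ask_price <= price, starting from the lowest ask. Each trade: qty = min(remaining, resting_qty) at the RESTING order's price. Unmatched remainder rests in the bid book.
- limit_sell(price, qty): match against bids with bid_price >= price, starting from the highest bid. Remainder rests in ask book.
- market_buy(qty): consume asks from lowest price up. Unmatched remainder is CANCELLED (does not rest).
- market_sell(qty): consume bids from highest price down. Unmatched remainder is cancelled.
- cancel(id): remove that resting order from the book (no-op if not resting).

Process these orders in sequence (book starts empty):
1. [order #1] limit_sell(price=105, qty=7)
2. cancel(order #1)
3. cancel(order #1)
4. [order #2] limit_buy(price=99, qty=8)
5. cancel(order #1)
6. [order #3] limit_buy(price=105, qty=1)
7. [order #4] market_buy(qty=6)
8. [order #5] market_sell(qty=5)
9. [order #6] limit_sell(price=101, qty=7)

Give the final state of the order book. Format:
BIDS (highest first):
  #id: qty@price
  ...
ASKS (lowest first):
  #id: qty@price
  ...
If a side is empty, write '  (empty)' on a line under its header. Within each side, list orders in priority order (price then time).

After op 1 [order #1] limit_sell(price=105, qty=7): fills=none; bids=[-] asks=[#1:7@105]
After op 2 cancel(order #1): fills=none; bids=[-] asks=[-]
After op 3 cancel(order #1): fills=none; bids=[-] asks=[-]
After op 4 [order #2] limit_buy(price=99, qty=8): fills=none; bids=[#2:8@99] asks=[-]
After op 5 cancel(order #1): fills=none; bids=[#2:8@99] asks=[-]
After op 6 [order #3] limit_buy(price=105, qty=1): fills=none; bids=[#3:1@105 #2:8@99] asks=[-]
After op 7 [order #4] market_buy(qty=6): fills=none; bids=[#3:1@105 #2:8@99] asks=[-]
After op 8 [order #5] market_sell(qty=5): fills=#3x#5:1@105 #2x#5:4@99; bids=[#2:4@99] asks=[-]
After op 9 [order #6] limit_sell(price=101, qty=7): fills=none; bids=[#2:4@99] asks=[#6:7@101]

Answer: BIDS (highest first):
  #2: 4@99
ASKS (lowest first):
  #6: 7@101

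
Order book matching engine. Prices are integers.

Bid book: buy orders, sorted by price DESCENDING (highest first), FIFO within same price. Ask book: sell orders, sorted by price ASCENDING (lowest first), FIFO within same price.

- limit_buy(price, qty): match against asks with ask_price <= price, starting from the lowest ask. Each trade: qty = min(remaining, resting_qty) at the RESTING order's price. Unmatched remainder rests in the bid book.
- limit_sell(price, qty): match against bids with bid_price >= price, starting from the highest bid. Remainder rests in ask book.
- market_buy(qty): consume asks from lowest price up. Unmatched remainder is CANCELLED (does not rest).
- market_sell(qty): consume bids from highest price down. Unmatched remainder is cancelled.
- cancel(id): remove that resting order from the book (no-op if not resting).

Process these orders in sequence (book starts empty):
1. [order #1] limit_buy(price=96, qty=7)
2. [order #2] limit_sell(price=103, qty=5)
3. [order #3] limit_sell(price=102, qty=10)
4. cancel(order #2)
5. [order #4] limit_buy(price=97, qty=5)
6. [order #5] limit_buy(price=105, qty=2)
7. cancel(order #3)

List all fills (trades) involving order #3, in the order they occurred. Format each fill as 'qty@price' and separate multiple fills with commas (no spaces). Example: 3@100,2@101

Answer: 2@102

Derivation:
After op 1 [order #1] limit_buy(price=96, qty=7): fills=none; bids=[#1:7@96] asks=[-]
After op 2 [order #2] limit_sell(price=103, qty=5): fills=none; bids=[#1:7@96] asks=[#2:5@103]
After op 3 [order #3] limit_sell(price=102, qty=10): fills=none; bids=[#1:7@96] asks=[#3:10@102 #2:5@103]
After op 4 cancel(order #2): fills=none; bids=[#1:7@96] asks=[#3:10@102]
After op 5 [order #4] limit_buy(price=97, qty=5): fills=none; bids=[#4:5@97 #1:7@96] asks=[#3:10@102]
After op 6 [order #5] limit_buy(price=105, qty=2): fills=#5x#3:2@102; bids=[#4:5@97 #1:7@96] asks=[#3:8@102]
After op 7 cancel(order #3): fills=none; bids=[#4:5@97 #1:7@96] asks=[-]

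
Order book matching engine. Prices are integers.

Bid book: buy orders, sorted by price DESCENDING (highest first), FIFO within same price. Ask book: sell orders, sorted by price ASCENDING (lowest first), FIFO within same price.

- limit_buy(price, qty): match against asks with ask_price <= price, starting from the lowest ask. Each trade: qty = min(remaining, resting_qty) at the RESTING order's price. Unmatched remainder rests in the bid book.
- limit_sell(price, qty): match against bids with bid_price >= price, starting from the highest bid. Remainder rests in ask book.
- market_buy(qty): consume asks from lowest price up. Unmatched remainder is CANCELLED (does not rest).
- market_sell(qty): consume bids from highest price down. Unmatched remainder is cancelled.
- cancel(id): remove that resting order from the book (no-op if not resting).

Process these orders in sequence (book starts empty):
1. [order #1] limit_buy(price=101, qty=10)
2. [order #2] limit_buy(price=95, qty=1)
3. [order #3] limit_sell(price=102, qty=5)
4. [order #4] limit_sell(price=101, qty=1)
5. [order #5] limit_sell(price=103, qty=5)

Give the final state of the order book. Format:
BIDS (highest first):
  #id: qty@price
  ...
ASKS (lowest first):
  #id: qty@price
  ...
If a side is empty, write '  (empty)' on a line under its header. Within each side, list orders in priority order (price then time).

After op 1 [order #1] limit_buy(price=101, qty=10): fills=none; bids=[#1:10@101] asks=[-]
After op 2 [order #2] limit_buy(price=95, qty=1): fills=none; bids=[#1:10@101 #2:1@95] asks=[-]
After op 3 [order #3] limit_sell(price=102, qty=5): fills=none; bids=[#1:10@101 #2:1@95] asks=[#3:5@102]
After op 4 [order #4] limit_sell(price=101, qty=1): fills=#1x#4:1@101; bids=[#1:9@101 #2:1@95] asks=[#3:5@102]
After op 5 [order #5] limit_sell(price=103, qty=5): fills=none; bids=[#1:9@101 #2:1@95] asks=[#3:5@102 #5:5@103]

Answer: BIDS (highest first):
  #1: 9@101
  #2: 1@95
ASKS (lowest first):
  #3: 5@102
  #5: 5@103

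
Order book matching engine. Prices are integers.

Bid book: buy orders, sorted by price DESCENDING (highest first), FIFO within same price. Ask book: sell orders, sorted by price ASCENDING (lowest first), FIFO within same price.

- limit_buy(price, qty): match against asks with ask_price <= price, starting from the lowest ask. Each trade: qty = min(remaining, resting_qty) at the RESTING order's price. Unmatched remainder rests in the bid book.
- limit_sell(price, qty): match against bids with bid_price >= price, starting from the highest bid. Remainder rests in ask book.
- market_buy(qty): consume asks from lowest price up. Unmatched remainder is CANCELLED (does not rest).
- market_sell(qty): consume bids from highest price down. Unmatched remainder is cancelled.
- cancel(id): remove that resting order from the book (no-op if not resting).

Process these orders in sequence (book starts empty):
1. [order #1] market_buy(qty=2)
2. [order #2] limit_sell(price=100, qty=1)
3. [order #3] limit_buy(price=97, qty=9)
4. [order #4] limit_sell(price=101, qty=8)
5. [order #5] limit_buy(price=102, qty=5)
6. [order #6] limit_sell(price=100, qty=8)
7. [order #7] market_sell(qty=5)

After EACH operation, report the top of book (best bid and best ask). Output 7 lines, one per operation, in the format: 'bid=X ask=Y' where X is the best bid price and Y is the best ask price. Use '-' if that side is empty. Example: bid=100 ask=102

Answer: bid=- ask=-
bid=- ask=100
bid=97 ask=100
bid=97 ask=100
bid=97 ask=101
bid=97 ask=100
bid=97 ask=100

Derivation:
After op 1 [order #1] market_buy(qty=2): fills=none; bids=[-] asks=[-]
After op 2 [order #2] limit_sell(price=100, qty=1): fills=none; bids=[-] asks=[#2:1@100]
After op 3 [order #3] limit_buy(price=97, qty=9): fills=none; bids=[#3:9@97] asks=[#2:1@100]
After op 4 [order #4] limit_sell(price=101, qty=8): fills=none; bids=[#3:9@97] asks=[#2:1@100 #4:8@101]
After op 5 [order #5] limit_buy(price=102, qty=5): fills=#5x#2:1@100 #5x#4:4@101; bids=[#3:9@97] asks=[#4:4@101]
After op 6 [order #6] limit_sell(price=100, qty=8): fills=none; bids=[#3:9@97] asks=[#6:8@100 #4:4@101]
After op 7 [order #7] market_sell(qty=5): fills=#3x#7:5@97; bids=[#3:4@97] asks=[#6:8@100 #4:4@101]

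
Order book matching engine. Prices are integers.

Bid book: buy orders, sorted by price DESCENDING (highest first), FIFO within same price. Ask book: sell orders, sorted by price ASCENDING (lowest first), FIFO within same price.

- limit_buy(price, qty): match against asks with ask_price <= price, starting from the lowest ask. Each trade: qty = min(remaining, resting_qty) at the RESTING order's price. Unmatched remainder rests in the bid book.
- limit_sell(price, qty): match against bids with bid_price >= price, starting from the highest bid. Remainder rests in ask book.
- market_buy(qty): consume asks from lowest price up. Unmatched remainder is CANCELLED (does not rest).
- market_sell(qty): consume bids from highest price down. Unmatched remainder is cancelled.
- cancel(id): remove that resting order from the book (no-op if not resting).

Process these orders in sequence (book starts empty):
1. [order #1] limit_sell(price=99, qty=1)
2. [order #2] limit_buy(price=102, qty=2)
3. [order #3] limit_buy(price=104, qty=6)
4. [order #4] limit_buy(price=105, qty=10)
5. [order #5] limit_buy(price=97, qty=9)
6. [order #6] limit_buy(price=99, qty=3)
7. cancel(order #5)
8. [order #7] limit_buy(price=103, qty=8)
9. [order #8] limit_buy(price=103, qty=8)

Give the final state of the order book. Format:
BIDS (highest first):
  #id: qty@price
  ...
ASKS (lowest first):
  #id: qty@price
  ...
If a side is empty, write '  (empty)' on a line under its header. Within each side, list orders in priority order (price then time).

Answer: BIDS (highest first):
  #4: 10@105
  #3: 6@104
  #7: 8@103
  #8: 8@103
  #2: 1@102
  #6: 3@99
ASKS (lowest first):
  (empty)

Derivation:
After op 1 [order #1] limit_sell(price=99, qty=1): fills=none; bids=[-] asks=[#1:1@99]
After op 2 [order #2] limit_buy(price=102, qty=2): fills=#2x#1:1@99; bids=[#2:1@102] asks=[-]
After op 3 [order #3] limit_buy(price=104, qty=6): fills=none; bids=[#3:6@104 #2:1@102] asks=[-]
After op 4 [order #4] limit_buy(price=105, qty=10): fills=none; bids=[#4:10@105 #3:6@104 #2:1@102] asks=[-]
After op 5 [order #5] limit_buy(price=97, qty=9): fills=none; bids=[#4:10@105 #3:6@104 #2:1@102 #5:9@97] asks=[-]
After op 6 [order #6] limit_buy(price=99, qty=3): fills=none; bids=[#4:10@105 #3:6@104 #2:1@102 #6:3@99 #5:9@97] asks=[-]
After op 7 cancel(order #5): fills=none; bids=[#4:10@105 #3:6@104 #2:1@102 #6:3@99] asks=[-]
After op 8 [order #7] limit_buy(price=103, qty=8): fills=none; bids=[#4:10@105 #3:6@104 #7:8@103 #2:1@102 #6:3@99] asks=[-]
After op 9 [order #8] limit_buy(price=103, qty=8): fills=none; bids=[#4:10@105 #3:6@104 #7:8@103 #8:8@103 #2:1@102 #6:3@99] asks=[-]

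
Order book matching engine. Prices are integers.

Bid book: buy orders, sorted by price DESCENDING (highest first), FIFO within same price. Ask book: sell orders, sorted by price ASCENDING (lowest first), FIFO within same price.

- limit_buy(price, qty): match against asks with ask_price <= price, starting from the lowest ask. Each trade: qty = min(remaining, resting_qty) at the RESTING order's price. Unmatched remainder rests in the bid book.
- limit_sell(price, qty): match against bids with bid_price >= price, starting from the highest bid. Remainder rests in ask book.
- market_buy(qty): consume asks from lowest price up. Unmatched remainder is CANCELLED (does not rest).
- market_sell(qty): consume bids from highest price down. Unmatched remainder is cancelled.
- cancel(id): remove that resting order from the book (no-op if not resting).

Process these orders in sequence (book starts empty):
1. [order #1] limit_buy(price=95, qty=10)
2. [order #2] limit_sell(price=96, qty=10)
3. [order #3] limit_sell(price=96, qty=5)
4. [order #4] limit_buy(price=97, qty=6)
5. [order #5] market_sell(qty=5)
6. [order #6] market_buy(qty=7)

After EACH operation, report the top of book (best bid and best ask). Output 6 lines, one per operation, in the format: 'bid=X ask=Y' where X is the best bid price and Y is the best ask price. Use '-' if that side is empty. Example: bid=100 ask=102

Answer: bid=95 ask=-
bid=95 ask=96
bid=95 ask=96
bid=95 ask=96
bid=95 ask=96
bid=95 ask=96

Derivation:
After op 1 [order #1] limit_buy(price=95, qty=10): fills=none; bids=[#1:10@95] asks=[-]
After op 2 [order #2] limit_sell(price=96, qty=10): fills=none; bids=[#1:10@95] asks=[#2:10@96]
After op 3 [order #3] limit_sell(price=96, qty=5): fills=none; bids=[#1:10@95] asks=[#2:10@96 #3:5@96]
After op 4 [order #4] limit_buy(price=97, qty=6): fills=#4x#2:6@96; bids=[#1:10@95] asks=[#2:4@96 #3:5@96]
After op 5 [order #5] market_sell(qty=5): fills=#1x#5:5@95; bids=[#1:5@95] asks=[#2:4@96 #3:5@96]
After op 6 [order #6] market_buy(qty=7): fills=#6x#2:4@96 #6x#3:3@96; bids=[#1:5@95] asks=[#3:2@96]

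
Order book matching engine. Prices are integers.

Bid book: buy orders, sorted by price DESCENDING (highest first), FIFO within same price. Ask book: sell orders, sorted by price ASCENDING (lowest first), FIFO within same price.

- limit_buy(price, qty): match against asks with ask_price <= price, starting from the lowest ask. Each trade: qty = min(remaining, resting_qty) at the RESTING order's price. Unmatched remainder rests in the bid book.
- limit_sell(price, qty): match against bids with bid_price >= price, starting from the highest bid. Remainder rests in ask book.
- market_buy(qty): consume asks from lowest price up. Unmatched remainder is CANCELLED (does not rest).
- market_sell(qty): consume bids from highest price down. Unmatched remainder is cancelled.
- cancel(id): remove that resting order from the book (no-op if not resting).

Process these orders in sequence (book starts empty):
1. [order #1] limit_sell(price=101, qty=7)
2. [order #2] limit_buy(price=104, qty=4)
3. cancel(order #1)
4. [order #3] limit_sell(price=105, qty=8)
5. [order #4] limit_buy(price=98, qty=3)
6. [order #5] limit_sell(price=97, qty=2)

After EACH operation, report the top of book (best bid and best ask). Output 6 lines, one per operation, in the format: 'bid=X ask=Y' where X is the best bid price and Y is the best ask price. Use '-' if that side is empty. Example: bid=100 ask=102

After op 1 [order #1] limit_sell(price=101, qty=7): fills=none; bids=[-] asks=[#1:7@101]
After op 2 [order #2] limit_buy(price=104, qty=4): fills=#2x#1:4@101; bids=[-] asks=[#1:3@101]
After op 3 cancel(order #1): fills=none; bids=[-] asks=[-]
After op 4 [order #3] limit_sell(price=105, qty=8): fills=none; bids=[-] asks=[#3:8@105]
After op 5 [order #4] limit_buy(price=98, qty=3): fills=none; bids=[#4:3@98] asks=[#3:8@105]
After op 6 [order #5] limit_sell(price=97, qty=2): fills=#4x#5:2@98; bids=[#4:1@98] asks=[#3:8@105]

Answer: bid=- ask=101
bid=- ask=101
bid=- ask=-
bid=- ask=105
bid=98 ask=105
bid=98 ask=105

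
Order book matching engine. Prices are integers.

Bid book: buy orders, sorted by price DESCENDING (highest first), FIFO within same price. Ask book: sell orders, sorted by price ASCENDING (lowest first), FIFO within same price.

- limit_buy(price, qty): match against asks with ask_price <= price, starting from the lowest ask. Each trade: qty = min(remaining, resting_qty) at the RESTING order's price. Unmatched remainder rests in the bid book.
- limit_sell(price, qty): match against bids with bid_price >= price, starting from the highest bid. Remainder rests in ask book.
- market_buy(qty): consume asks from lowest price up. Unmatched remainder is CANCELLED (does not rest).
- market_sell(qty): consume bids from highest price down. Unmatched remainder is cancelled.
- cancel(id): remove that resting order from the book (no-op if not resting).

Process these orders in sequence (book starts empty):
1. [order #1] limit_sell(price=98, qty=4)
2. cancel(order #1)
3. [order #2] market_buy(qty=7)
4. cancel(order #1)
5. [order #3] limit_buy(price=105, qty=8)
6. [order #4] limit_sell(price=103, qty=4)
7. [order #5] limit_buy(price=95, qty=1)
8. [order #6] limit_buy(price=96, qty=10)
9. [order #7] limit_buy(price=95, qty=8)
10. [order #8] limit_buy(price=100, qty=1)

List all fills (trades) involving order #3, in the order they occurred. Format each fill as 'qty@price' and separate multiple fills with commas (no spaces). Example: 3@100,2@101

After op 1 [order #1] limit_sell(price=98, qty=4): fills=none; bids=[-] asks=[#1:4@98]
After op 2 cancel(order #1): fills=none; bids=[-] asks=[-]
After op 3 [order #2] market_buy(qty=7): fills=none; bids=[-] asks=[-]
After op 4 cancel(order #1): fills=none; bids=[-] asks=[-]
After op 5 [order #3] limit_buy(price=105, qty=8): fills=none; bids=[#3:8@105] asks=[-]
After op 6 [order #4] limit_sell(price=103, qty=4): fills=#3x#4:4@105; bids=[#3:4@105] asks=[-]
After op 7 [order #5] limit_buy(price=95, qty=1): fills=none; bids=[#3:4@105 #5:1@95] asks=[-]
After op 8 [order #6] limit_buy(price=96, qty=10): fills=none; bids=[#3:4@105 #6:10@96 #5:1@95] asks=[-]
After op 9 [order #7] limit_buy(price=95, qty=8): fills=none; bids=[#3:4@105 #6:10@96 #5:1@95 #7:8@95] asks=[-]
After op 10 [order #8] limit_buy(price=100, qty=1): fills=none; bids=[#3:4@105 #8:1@100 #6:10@96 #5:1@95 #7:8@95] asks=[-]

Answer: 4@105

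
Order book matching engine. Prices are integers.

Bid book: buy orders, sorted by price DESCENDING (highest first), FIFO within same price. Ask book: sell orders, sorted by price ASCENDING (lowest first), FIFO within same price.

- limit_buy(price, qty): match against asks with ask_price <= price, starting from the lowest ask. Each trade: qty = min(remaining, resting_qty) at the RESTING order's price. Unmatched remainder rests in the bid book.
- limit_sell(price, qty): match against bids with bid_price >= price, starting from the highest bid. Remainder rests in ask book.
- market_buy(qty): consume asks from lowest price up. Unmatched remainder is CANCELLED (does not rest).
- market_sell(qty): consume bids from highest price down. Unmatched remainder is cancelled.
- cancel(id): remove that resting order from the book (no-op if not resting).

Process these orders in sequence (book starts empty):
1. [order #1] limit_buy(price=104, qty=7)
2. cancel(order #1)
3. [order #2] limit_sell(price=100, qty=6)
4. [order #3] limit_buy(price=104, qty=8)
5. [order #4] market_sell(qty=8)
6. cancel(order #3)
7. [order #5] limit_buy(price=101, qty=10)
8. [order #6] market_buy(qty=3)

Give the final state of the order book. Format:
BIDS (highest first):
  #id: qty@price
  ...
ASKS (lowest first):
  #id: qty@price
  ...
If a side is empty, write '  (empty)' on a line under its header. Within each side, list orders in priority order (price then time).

After op 1 [order #1] limit_buy(price=104, qty=7): fills=none; bids=[#1:7@104] asks=[-]
After op 2 cancel(order #1): fills=none; bids=[-] asks=[-]
After op 3 [order #2] limit_sell(price=100, qty=6): fills=none; bids=[-] asks=[#2:6@100]
After op 4 [order #3] limit_buy(price=104, qty=8): fills=#3x#2:6@100; bids=[#3:2@104] asks=[-]
After op 5 [order #4] market_sell(qty=8): fills=#3x#4:2@104; bids=[-] asks=[-]
After op 6 cancel(order #3): fills=none; bids=[-] asks=[-]
After op 7 [order #5] limit_buy(price=101, qty=10): fills=none; bids=[#5:10@101] asks=[-]
After op 8 [order #6] market_buy(qty=3): fills=none; bids=[#5:10@101] asks=[-]

Answer: BIDS (highest first):
  #5: 10@101
ASKS (lowest first):
  (empty)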